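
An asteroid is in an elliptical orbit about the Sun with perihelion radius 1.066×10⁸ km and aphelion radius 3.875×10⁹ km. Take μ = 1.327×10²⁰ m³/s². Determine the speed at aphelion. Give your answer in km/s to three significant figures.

Semi-major axis a = (r_p + r_a)/2 = 1.9908×10⁹ km = 1.991×10¹² m.
Vis-viva: v² = μ(2/r − 1/a) = 1.327×10²⁰ × (5.161×10⁻¹³ − 5.023×10⁻¹³) = 1.834×10⁶ m²/s².
v = 1354 m/s = 1.354 km/s.

v ≈ 1.35 km/s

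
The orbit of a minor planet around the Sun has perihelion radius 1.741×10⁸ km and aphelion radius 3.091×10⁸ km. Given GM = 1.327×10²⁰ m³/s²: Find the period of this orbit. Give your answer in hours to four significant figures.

T ≈ 17990 hours

Semi-major axis a = (r_p + r_a)/2 = (1.7410×10⁸ + 3.0910×10⁸)/2 = 2.4160×10⁸ km = 2.416×10¹¹ m.
By Kepler's third law T = 2π√(a³/μ) = 2π × 1.031×10⁷ = 6.477×10⁷ s.
= 17990 hours.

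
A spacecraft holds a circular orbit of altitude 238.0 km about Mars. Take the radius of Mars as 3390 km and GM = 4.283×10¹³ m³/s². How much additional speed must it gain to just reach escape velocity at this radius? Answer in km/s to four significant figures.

r = 3390 + 238.0 = 3628.0 km = 3.6280×10⁶ m.
Circular speed v_c = √(μ/r) = 3436 m/s.
Escape speed v_esc = √(2μ/r) = √2 × v_c = 4859 m/s.
Δv = v_esc − v_c = 1423 m/s = 1.423 km/s.

Δv ≈ 1.423 km/s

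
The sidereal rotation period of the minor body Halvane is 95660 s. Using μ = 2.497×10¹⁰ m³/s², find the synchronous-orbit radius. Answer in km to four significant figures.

A synchronous orbit has period T, so by Kepler's third law a = (μT²/4π²)^(1/3).
μT²/4π² = 2.497×10¹⁰ × (9.566×10⁴)² / 39.48 = 5.788×10¹⁸ m³.
a = 1.795×10⁶ m = 1795.4 km.

r_sync ≈ 1795 km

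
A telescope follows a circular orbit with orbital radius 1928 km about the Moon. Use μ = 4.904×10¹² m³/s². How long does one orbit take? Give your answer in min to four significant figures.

r = 1928 km = 1.928×10⁶ m.
Kepler's third law: T = 2π√(r³/μ) = 2π√((1.928×10⁶)³ / 4.904×10¹²).
r³/μ = 1.461×10⁶ s², so T = 2π × 1.209×10³ = 7.596×10³ s.
Converting: 7.596×10³ s ÷ 60.00 = 126.6 min.

T ≈ 126.6 min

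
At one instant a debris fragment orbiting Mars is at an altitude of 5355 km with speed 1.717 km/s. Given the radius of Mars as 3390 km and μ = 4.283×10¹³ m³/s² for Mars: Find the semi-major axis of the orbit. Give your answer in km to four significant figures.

a ≈ 6255 km

r = 3390 + 5355 = 8745.0 km = 8.745×10⁶ m.
Specific orbital energy ε = v²/2 − μ/r = (1717)²/2 − 4.283×10¹³/8.745×10⁶ = -3.424×10⁶ J/kg.
Since ε = −μ/(2a), a = −μ/(2ε) = 6.255×10⁶ m = 6255.1 km.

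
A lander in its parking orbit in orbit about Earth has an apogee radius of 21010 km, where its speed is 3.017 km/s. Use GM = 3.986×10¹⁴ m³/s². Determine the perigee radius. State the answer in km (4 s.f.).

r_a = 2.101×10⁷ m.
Specific energy ε = v²/2 − μ/r = -1.442×10⁷ J/kg, so a = −μ/(2ε) = 1.382×10⁷ m.
The apsides satisfy r_p + r_a = 2a, so the perigee radius is 2a − r_a = 6.631×10⁶ m = 6630.7 km.

perigee radius ≈ 6631 km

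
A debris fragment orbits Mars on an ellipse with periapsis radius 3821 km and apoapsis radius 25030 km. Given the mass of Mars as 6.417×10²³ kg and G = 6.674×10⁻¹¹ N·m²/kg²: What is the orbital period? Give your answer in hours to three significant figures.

T ≈ 14.6 hours

μ = GM = 6.674×10⁻¹¹ × 6.417×10²³ = 4.283×10¹³ m³/s².
Semi-major axis a = (r_p + r_a)/2 = (3821.0 + 25030)/2 = 14426 km = 1.443×10⁷ m.
By Kepler's third law T = 2π√(a³/μ) = 2π × 8.372×10³ = 5.260×10⁴ s.
= 14.61 hours.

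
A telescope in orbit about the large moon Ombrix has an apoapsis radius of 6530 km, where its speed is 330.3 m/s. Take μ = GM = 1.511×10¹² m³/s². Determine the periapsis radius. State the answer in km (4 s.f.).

r_a = 6.530×10⁶ m.
Specific energy ε = v²/2 − μ/r = -1.768×10⁵ J/kg, so a = −μ/(2ε) = 4.272×10⁶ m.
The apsides satisfy r_p + r_a = 2a, so the periapsis radius is 2a − r_a = 2.014×10⁶ m = 2014.2 km.

periapsis radius ≈ 2014 km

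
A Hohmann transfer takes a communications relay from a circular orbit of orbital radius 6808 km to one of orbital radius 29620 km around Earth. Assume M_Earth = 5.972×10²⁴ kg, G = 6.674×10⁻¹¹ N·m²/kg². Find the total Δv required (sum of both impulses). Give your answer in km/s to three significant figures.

μ = GM = 6.674×10⁻¹¹ × 5.972×10²⁴ = 3.986×10¹⁴ m³/s².
r₁ = 6808 km = 6.808×10⁶ m.
r₂ = 29620 km = 2.962×10⁷ m.
Transfer ellipse a_t = (r₁ + r₂)/2 = 1.821×10⁷ m.
At r₁: circular v_c1 = √(μ/r₁) = 7651 m/s; transfer-perigee v_p = √[μ(2/r₁ − 1/a_t)] = 9757 m/s.
Δv₁ = v_p − v_c1 = 2106 m/s.
At r₂: circular v_c2 = √(μ/r₂) = 3668 m/s; transfer-apogee v_a = √[μ(2/r₂ − 1/a_t)] = 2243 m/s.
Δv₂ = v_c2 − v_a = 1426 m/s.
Total Δv = Δv₁ + Δv₂ = 3532 m/s = 3.532 km/s.

Δv_total ≈ 3.53 km/s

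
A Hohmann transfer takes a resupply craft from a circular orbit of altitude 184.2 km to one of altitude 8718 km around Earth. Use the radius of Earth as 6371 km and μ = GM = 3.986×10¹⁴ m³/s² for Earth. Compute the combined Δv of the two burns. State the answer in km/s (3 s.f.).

Δv_total ≈ 2.55 km/s

r₁ = 6371 + 184.2 = 6555.2 km = 6.5552×10⁶ m.
r₂ = 6371 + 8718 = 15089 km = 1.5089×10⁷ m.
Transfer ellipse a_t = (r₁ + r₂)/2 = 1.082×10⁷ m.
At r₁: circular v_c1 = √(μ/r₁) = 7798 m/s; transfer-perigee v_p = √[μ(2/r₁ − 1/a_t)] = 9208 m/s.
Δv₁ = v_p − v_c1 = 1410 m/s.
At r₂: circular v_c2 = √(μ/r₂) = 5140 m/s; transfer-apogee v_a = √[μ(2/r₂ − 1/a_t)] = 4000 m/s.
Δv₂ = v_c2 − v_a = 1140 m/s.
Total Δv = Δv₁ + Δv₂ = 2549 m/s = 2.549 km/s.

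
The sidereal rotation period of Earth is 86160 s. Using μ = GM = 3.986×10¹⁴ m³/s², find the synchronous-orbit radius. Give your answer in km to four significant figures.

A synchronous orbit has period T, so by Kepler's third law a = (μT²/4π²)^(1/3).
μT²/4π² = 3.986×10¹⁴ × (8.616×10⁴)² / 39.48 = 7.495×10²² m³.
a = 4.216×10⁷ m = 42163 km.

r_sync ≈ 42160 km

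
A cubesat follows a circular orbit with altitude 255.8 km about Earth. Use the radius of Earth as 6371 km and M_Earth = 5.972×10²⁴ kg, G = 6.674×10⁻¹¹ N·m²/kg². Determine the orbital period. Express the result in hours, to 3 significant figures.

μ = GM = 6.674×10⁻¹¹ × 5.972×10²⁴ = 3.986×10¹⁴ m³/s².
r = 6371 + 255.8 = 6626.8 km = 6.6268×10⁶ m.
Kepler's third law: T = 2π√(r³/μ) = 2π√((6.627×10⁶)³ / 3.986×10¹⁴).
r³/μ = 7.301×10⁵ s², so T = 2π × 8.545×10² = 5.369×10³ s.
Converting: 5.369×10³ s ÷ 3600 = 1.491 hours.

T ≈ 1.49 hours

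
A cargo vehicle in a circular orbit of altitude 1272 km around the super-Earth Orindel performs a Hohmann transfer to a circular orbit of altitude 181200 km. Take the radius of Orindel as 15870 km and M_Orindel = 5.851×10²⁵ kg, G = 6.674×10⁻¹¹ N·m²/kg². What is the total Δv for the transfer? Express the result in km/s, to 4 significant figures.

Δv_total ≈ 8.050 km/s

μ = GM = 6.674×10⁻¹¹ × 5.851×10²⁵ = 3.905×10¹⁵ m³/s².
r₁ = 15870 + 1272 = 17142 km = 1.7142×10⁷ m.
r₂ = 15870 + 181200 = 197070 km = 1.9707×10⁸ m.
Transfer ellipse a_t = (r₁ + r₂)/2 = 1.071×10⁸ m.
At r₁: circular v_c1 = √(μ/r₁) = 15090 m/s; transfer-periapsis v_p = √[μ(2/r₁ − 1/a_t)] = 20470 m/s.
Δv₁ = v_p − v_c1 = 5380 m/s.
At r₂: circular v_c2 = √(μ/r₂) = 4451 m/s; transfer-apoapsis v_a = √[μ(2/r₂ − 1/a_t)] = 1781 m/s.
Δv₂ = v_c2 − v_a = 2671 m/s.
Total Δv = Δv₁ + Δv₂ = 8050 m/s = 8.050 km/s.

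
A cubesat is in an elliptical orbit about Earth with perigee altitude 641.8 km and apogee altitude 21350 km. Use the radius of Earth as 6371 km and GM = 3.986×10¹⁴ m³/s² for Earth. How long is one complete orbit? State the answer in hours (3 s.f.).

T ≈ 6.33 hours

r_p = 6371 + 641.8 = 7012.8 km = 7.0128×10⁶ m.
r_a = 6371 + 21350 = 27721 km = 2.7721×10⁷ m.
Semi-major axis a = (r_p + r_a)/2 = (7012.8 + 27721)/2 = 17367 km = 1.737×10⁷ m.
By Kepler's third law T = 2π√(a³/μ) = 2π × 3.625×10³ = 2.278×10⁴ s.
= 6.327 hours.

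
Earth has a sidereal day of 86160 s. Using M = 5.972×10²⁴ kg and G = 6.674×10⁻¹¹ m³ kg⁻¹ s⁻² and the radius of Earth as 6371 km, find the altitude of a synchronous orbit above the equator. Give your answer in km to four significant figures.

h_sync ≈ 35790 km

μ = GM = 6.674×10⁻¹¹ × 5.972×10²⁴ = 3.986×10¹⁴ m³/s².
A synchronous orbit has period T, so by Kepler's third law a = (μT²/4π²)^(1/3).
μT²/4π² = 3.986×10¹⁴ × (8.616×10⁴)² / 39.48 = 7.495×10²² m³.
a = 4.216×10⁷ m = 42162 km.
Altitude h = a − R = 42162 − 6371 = 35791 km.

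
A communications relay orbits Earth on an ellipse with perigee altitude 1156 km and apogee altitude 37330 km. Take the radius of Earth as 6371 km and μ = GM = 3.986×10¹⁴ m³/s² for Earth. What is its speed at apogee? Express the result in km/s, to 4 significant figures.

v ≈ 1.637 km/s

r_p = 6371 + 1156 = 7527.0 km = 7.5270×10⁶ m.
r_a = 6371 + 37330 = 43701 km = 4.3701×10⁷ m.
Semi-major axis a = (r_p + r_a)/2 = 25614 km = 2.561×10⁷ m.
Vis-viva: v² = μ(2/r − 1/a) = 3.986×10¹⁴ × (4.577×10⁻⁸ − 3.904×10⁻⁸) = 2.680×10⁶ m²/s².
v = 1637 m/s = 1.637 km/s.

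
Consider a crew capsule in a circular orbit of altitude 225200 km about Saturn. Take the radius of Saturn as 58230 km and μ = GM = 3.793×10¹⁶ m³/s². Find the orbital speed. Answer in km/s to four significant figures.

r = 58230 + 225200 = 283430 km = 2.8343×10⁸ m.
For a circular orbit v = √(μ/r) = √(3.793×10¹⁶ / 2.834×10⁸) = √(1.338×10⁸) = 11570 m/s.
That is 11.57 km/s.

v ≈ 11.57 km/s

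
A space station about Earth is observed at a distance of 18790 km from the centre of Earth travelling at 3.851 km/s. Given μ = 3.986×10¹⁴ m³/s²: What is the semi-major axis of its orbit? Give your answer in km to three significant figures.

a ≈ 14400 km

r = 1.879×10⁷ m.
Vis-viva rearranged: 1/a = 2/r − v²/μ = 1.064×10⁻⁷ − 3.721×10⁻⁸ = 6.923×10⁻⁸ m⁻¹.
a = 1.444×10⁷ m = 14444 km.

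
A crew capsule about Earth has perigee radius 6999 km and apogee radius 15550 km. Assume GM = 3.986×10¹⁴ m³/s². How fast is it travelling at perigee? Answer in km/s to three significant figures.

Semi-major axis a = (r_p + r_a)/2 = 11274 km = 1.127×10⁷ m.
Vis-viva: v² = μ(2/r − 1/a) = 3.986×10¹⁴ × (2.858×10⁻⁷ − 8.870×10⁻⁸) = 7.855×10⁷ m²/s².
v = 8863 m/s = 8.863 km/s.

v ≈ 8.86 km/s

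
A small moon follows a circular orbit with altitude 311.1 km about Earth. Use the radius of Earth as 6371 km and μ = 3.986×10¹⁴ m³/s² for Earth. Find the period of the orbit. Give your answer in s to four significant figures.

r = 6371 + 311.1 = 6682.1 km = 6.6821×10⁶ m.
Kepler's third law: T = 2π√(r³/μ) = 2π√((6.682×10⁶)³ / 3.986×10¹⁴).
r³/μ = 7.485×10⁵ s², so T = 2π × 8.652×10² = 5.436×10³ s.

T ≈ 5436 s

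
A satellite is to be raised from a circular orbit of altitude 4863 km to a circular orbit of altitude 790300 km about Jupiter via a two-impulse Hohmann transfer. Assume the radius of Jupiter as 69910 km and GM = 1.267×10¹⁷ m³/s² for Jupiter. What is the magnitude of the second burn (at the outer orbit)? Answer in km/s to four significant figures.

r₁ = 69910 + 4863 = 74773 km = 7.4773×10⁷ m.
r₂ = 69910 + 790300 = 860210 km = 8.6021×10⁸ m.
Transfer ellipse a_t = (r₁ + r₂)/2 = 4.675×10⁸ m.
At r₁: circular v_c1 = √(μ/r₁) = 41160 m/s; transfer-perijove v_p = √[μ(2/r₁ − 1/a_t)] = 55840 m/s.
At r₂: circular v_c2 = √(μ/r₂) = 12140 m/s; transfer-apojove v_a = √[μ(2/r₂ − 1/a_t)] = 4854 m/s.
Δv₂ = v_c2 − v_a = 7283 m/s.
= 7.283 km/s.

Δv ≈ 7.283 km/s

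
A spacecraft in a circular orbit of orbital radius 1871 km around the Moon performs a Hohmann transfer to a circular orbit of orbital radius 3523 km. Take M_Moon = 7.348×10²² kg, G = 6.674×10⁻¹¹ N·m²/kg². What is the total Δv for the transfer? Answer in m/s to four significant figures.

μ = GM = 6.674×10⁻¹¹ × 7.348×10²² = 4.904×10¹² m³/s².
r₁ = 1871 km = 1.871×10⁶ m.
r₂ = 3523 km = 3.523×10⁶ m.
Transfer ellipse a_t = (r₁ + r₂)/2 = 2.697×10⁶ m.
At r₁: circular v_c1 = √(μ/r₁) = 1619 m/s; transfer-perilune v_p = √[μ(2/r₁ − 1/a_t)] = 1850 m/s.
Δv₁ = v_p − v_c1 = 231.4 m/s.
At r₂: circular v_c2 = √(μ/r₂) = 1180 m/s; transfer-apolune v_a = √[μ(2/r₂ − 1/a_t)] = 982.7 m/s.
Δv₂ = v_c2 − v_a = 197.1 m/s.
Total Δv = Δv₁ + Δv₂ = 428.5 m/s.

Δv_total ≈ 428.5 m/s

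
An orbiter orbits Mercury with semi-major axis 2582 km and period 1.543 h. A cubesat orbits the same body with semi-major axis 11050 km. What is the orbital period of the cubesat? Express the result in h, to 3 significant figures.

Kepler's third law: T² ∝ a³, so T₂ = T₁ (a₂/a₁)^(3/2).
a₂/a₁ = 4.280, (a₂/a₁)^(3/2) = 8.853.
T₂ = 1.543 × 8.853 = 13.66 h.

T₂ ≈ 13.7 h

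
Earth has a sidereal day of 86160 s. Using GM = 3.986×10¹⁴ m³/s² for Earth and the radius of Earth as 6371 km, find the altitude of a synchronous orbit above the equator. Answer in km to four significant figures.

A synchronous orbit has period T, so by Kepler's third law a = (μT²/4π²)^(1/3).
μT²/4π² = 3.986×10¹⁴ × (8.616×10⁴)² / 39.48 = 7.495×10²² m³.
a = 4.216×10⁷ m = 42163 km.
Altitude h = a − R = 42163 − 6371 = 35792 km.

h_sync ≈ 35790 km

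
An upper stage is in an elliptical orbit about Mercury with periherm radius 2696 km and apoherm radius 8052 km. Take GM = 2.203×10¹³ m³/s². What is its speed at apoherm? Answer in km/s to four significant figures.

Semi-major axis a = (r_p + r_a)/2 = 5374.0 km = 5.374×10⁶ m.
Vis-viva: v² = μ(2/r − 1/a) = 2.203×10¹³ × (2.484×10⁻⁷ − 1.861×10⁻⁷) = 1.373×10⁶ m²/s².
v = 1172 m/s = 1.172 km/s.

v ≈ 1.172 km/s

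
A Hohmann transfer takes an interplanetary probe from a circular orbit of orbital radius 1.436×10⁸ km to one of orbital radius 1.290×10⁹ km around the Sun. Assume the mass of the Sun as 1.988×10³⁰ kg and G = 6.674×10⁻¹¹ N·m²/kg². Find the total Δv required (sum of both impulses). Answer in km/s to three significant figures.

μ = GM = 6.674×10⁻¹¹ × 1.988×10³⁰ = 1.327×10²⁰ m³/s².
r₁ = 1.436×10⁸ km = 1.436×10¹¹ m.
r₂ = 1.290×10⁹ km = 1.290×10¹² m.
Transfer ellipse a_t = (r₁ + r₂)/2 = 7.168×10¹¹ m.
At r₁: circular v_c1 = √(μ/r₁) = 30400 m/s; transfer-perihelion v_p = √[μ(2/r₁ − 1/a_t)] = 40780 m/s.
Δv₁ = v_p − v_c1 = 10380 m/s.
At r₂: circular v_c2 = √(μ/r₂) = 10140 m/s; transfer-aphelion v_a = √[μ(2/r₂ − 1/a_t)] = 4539 m/s.
Δv₂ = v_c2 − v_a = 5602 m/s.
Total Δv = Δv₁ + Δv₂ = 15980 m/s = 15.98 km/s.

Δv_total ≈ 16.0 km/s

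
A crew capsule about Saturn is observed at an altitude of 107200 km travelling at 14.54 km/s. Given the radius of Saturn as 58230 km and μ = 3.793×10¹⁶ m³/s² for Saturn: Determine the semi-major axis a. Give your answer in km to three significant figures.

a ≈ 1.53×10⁵ km

r = 58230 + 107200 = 1.6543×10⁵ km = 1.654×10⁸ m.
Vis-viva rearranged: 1/a = 2/r − v²/μ = 1.209×10⁻⁸ − 5.574×10⁻⁹ = 6.516×10⁻⁹ m⁻¹.
a = 1.535×10⁸ m = 1.5347×10⁵ km.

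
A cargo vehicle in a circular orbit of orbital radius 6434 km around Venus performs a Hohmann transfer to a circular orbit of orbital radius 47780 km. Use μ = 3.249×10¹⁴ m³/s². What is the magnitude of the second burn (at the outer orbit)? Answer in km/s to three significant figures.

Δv ≈ 1.34 km/s

r₁ = 6434 km = 6.434×10⁶ m.
r₂ = 47780 km = 4.778×10⁷ m.
Transfer ellipse a_t = (r₁ + r₂)/2 = 2.711×10⁷ m.
At r₁: circular v_c1 = √(μ/r₁) = 7106 m/s; transfer-periapsis v_p = √[μ(2/r₁ − 1/a_t)] = 9434 m/s.
At r₂: circular v_c2 = √(μ/r₂) = 2608 m/s; transfer-apoapsis v_a = √[μ(2/r₂ − 1/a_t)] = 1270 m/s.
Δv₂ = v_c2 − v_a = 1337 m/s.
= 1.337 km/s.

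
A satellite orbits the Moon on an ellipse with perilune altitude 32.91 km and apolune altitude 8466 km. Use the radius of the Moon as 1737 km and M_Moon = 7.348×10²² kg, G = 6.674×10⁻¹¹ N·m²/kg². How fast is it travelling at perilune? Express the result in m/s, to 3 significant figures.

μ = GM = 6.674×10⁻¹¹ × 7.348×10²² = 4.904×10¹² m³/s².
r_p = 1737 + 32.91 = 1769.9 km = 1.7699×10⁶ m.
r_a = 1737 + 8466 = 10203 km = 1.0203×10⁷ m.
Semi-major axis a = (r_p + r_a)/2 = 5986.5 km = 5.986×10⁶ m.
Vis-viva: v² = μ(2/r − 1/a) = 4.904×10¹² × (1.130×10⁻⁶ − 1.670×10⁻⁷) = 4.722×10⁶ m²/s².
v = 2173 m/s.

v ≈ 2170 m/s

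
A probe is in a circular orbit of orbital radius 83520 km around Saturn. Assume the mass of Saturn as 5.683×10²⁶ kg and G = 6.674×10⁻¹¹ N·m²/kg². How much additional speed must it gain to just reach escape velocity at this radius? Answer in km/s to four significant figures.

Δv ≈ 8.827 km/s

μ = GM = 6.674×10⁻¹¹ × 5.683×10²⁶ = 3.793×10¹⁶ m³/s².
r = 83520 km = 8.352×10⁷ m.
Circular speed v_c = √(μ/r) = 21310 m/s.
Escape speed v_esc = √(2μ/r) = √2 × v_c = 30140 m/s.
Δv = v_esc − v_c = 8827 m/s = 8.827 km/s.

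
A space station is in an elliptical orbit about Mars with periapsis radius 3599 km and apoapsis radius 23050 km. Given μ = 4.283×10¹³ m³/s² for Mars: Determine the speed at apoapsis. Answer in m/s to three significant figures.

Semi-major axis a = (r_p + r_a)/2 = 13324 km = 1.332×10⁷ m.
Vis-viva: v² = μ(2/r − 1/a) = 4.283×10¹³ × (8.677×10⁻⁸ − 7.505×10⁻⁸) = 5.019×10⁵ m²/s².
v = 708.4 m/s.

v ≈ 708 m/s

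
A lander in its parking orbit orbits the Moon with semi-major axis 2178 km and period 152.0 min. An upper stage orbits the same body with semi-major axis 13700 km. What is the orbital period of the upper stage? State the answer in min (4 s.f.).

T₂ ≈ 2398 min

Kepler's third law: T² ∝ a³, so T₂ = T₁ (a₂/a₁)^(3/2).
a₂/a₁ = 6.290, (a₂/a₁)^(3/2) = 15.78.
T₂ = 152.0 × 15.78 = 2398 min.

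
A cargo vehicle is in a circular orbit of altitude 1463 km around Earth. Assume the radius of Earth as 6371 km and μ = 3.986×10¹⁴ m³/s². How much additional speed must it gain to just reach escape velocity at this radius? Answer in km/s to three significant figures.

r = 6371 + 1463 = 7834.0 km = 7.8340×10⁶ m.
Circular speed v_c = √(μ/r) = 7133 m/s.
Escape speed v_esc = √(2μ/r) = √2 × v_c = 10090 m/s.
Δv = v_esc − v_c = 2955 m/s = 2.955 km/s.

Δv ≈ 2.95 km/s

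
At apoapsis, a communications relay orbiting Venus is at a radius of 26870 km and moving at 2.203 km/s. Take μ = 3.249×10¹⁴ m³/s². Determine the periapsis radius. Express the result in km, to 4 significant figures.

r_a = 2.687×10⁷ m.
Specific energy ε = v²/2 − μ/r = -9.665×10⁶ J/kg, so a = −μ/(2ε) = 1.681×10⁷ m.
The apsides satisfy r_p + r_a = 2a, so the periapsis radius is 2a − r_a = 6.746×10⁶ m = 6746.3 km.

periapsis radius ≈ 6746 km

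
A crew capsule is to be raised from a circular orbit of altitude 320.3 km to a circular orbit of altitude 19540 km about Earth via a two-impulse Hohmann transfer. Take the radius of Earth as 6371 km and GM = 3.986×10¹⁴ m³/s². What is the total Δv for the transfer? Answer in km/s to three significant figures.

Δv_total ≈ 3.42 km/s

r₁ = 6371 + 320.3 = 6691.3 km = 6.6913×10⁶ m.
r₂ = 6371 + 19540 = 25911 km = 2.5911×10⁷ m.
Transfer ellipse a_t = (r₁ + r₂)/2 = 1.630×10⁷ m.
At r₁: circular v_c1 = √(μ/r₁) = 7718 m/s; transfer-perigee v_p = √[μ(2/r₁ − 1/a_t)] = 9731 m/s.
Δv₁ = v_p − v_c1 = 2013 m/s.
At r₂: circular v_c2 = √(μ/r₂) = 3922 m/s; transfer-apogee v_a = √[μ(2/r₂ − 1/a_t)] = 2513 m/s.
Δv₂ = v_c2 − v_a = 1409 m/s.
Total Δv = Δv₁ + Δv₂ = 3422 m/s = 3.422 km/s.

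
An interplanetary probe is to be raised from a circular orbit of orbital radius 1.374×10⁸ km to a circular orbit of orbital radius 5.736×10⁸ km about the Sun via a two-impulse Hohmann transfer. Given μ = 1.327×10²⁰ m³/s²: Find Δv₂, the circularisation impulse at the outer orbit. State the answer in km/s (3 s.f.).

r₁ = 1.374×10⁸ km = 1.374×10¹¹ m.
r₂ = 5.736×10⁸ km = 5.736×10¹¹ m.
Transfer ellipse a_t = (r₁ + r₂)/2 = 3.555×10¹¹ m.
At r₁: circular v_c1 = √(μ/r₁) = 31080 m/s; transfer-perihelion v_p = √[μ(2/r₁ − 1/a_t)] = 39480 m/s.
At r₂: circular v_c2 = √(μ/r₂) = 15210 m/s; transfer-aphelion v_a = √[μ(2/r₂ − 1/a_t)] = 9456 m/s.
Δv₂ = v_c2 − v_a = 5754 m/s.
= 5.754 km/s.

Δv ≈ 5.75 km/s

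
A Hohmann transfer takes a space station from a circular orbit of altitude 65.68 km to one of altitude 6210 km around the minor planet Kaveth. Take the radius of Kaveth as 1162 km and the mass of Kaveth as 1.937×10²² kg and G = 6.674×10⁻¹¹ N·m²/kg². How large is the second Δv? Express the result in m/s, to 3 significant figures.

Δv ≈ 195 m/s

μ = GM = 6.674×10⁻¹¹ × 1.937×10²² = 1.293×10¹² m³/s².
r₁ = 1162 + 65.68 = 1227.7 km = 1.2277×10⁶ m.
r₂ = 1162 + 6210 = 7372.0 km = 7.3720×10⁶ m.
Transfer ellipse a_t = (r₁ + r₂)/2 = 4.300×10⁶ m.
At r₁: circular v_c1 = √(μ/r₁) = 1026 m/s; transfer-periapsis v_p = √[μ(2/r₁ − 1/a_t)] = 1344 m/s.
At r₂: circular v_c2 = √(μ/r₂) = 418.8 m/s; transfer-apoapsis v_a = √[μ(2/r₂ − 1/a_t)] = 223.8 m/s.
Δv₂ = v_c2 − v_a = 195.0 m/s.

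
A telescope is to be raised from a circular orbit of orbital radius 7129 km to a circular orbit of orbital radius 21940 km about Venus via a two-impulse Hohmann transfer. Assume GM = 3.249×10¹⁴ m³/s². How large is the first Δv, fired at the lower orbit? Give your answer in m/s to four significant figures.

Δv ≈ 1543 m/s

r₁ = 7129 km = 7.129×10⁶ m.
r₂ = 21940 km = 2.194×10⁷ m.
Transfer ellipse a_t = (r₁ + r₂)/2 = 1.453×10⁷ m.
At r₁: circular v_c1 = √(μ/r₁) = 6751 m/s; transfer-periapsis v_p = √[μ(2/r₁ − 1/a_t)] = 8294 m/s.
Δv₁ = v_p − v_c1 = 1543 m/s.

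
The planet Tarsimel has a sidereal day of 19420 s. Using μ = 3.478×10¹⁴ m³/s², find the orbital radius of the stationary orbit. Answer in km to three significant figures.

A synchronous orbit has period T, so by Kepler's third law a = (μT²/4π²)^(1/3).
μT²/4π² = 3.478×10¹⁴ × (1.942×10⁴)² / 39.48 = 3.323×10²¹ m³.
a = 1.492×10⁷ m = 14922 km.

r_sync ≈ 14900 km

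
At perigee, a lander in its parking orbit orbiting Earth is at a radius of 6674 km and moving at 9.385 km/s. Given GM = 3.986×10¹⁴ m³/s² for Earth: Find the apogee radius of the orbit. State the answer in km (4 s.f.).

apogee radius ≈ 18740 km

r_p = 6.674×10⁶ m.
Specific energy ε = v²/2 − μ/r = -1.569×10⁷ J/kg, so a = −μ/(2ε) = 1.271×10⁷ m.
The apsides satisfy r_p + r_a = 2a, so the apogee radius is 2a − r_p = 1.874×10⁷ m = 18739 km.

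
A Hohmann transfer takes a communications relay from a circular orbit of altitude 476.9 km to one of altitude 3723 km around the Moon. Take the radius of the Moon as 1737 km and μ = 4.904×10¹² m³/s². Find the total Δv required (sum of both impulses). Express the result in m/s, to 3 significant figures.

Δv_total ≈ 515 m/s

r₁ = 1737 + 476.9 = 2213.9 km = 2.2139×10⁶ m.
r₂ = 1737 + 3723 = 5460.0 km = 5.4600×10⁶ m.
Transfer ellipse a_t = (r₁ + r₂)/2 = 3.837×10⁶ m.
At r₁: circular v_c1 = √(μ/r₁) = 1488 m/s; transfer-perilune v_p = √[μ(2/r₁ − 1/a_t)] = 1775 m/s.
Δv₁ = v_p − v_c1 = 287.1 m/s.
At r₂: circular v_c2 = √(μ/r₂) = 947.7 m/s; transfer-apolune v_a = √[μ(2/r₂ − 1/a_t)] = 719.9 m/s.
Δv₂ = v_c2 − v_a = 227.8 m/s.
Total Δv = Δv₁ + Δv₂ = 514.9 m/s.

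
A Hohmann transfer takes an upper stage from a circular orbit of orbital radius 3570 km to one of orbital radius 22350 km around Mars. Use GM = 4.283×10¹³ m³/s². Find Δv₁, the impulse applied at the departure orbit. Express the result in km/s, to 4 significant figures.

r₁ = 3570 km = 3.570×10⁶ m.
r₂ = 22350 km = 2.235×10⁷ m.
Transfer ellipse a_t = (r₁ + r₂)/2 = 1.296×10⁷ m.
At r₁: circular v_c1 = √(μ/r₁) = 3464 m/s; transfer-periapsis v_p = √[μ(2/r₁ − 1/a_t)] = 4549 m/s.
Δv₁ = v_p − v_c1 = 1085 m/s.
= 1.085 km/s.

Δv ≈ 1.085 km/s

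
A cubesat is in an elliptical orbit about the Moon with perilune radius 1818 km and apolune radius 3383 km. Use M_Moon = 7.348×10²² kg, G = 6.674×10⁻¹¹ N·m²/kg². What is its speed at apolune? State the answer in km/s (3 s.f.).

μ = GM = 6.674×10⁻¹¹ × 7.348×10²² = 4.904×10¹² m³/s².
Semi-major axis a = (r_p + r_a)/2 = 2600.5 km = 2.600×10⁶ m.
Vis-viva: v² = μ(2/r − 1/a) = 4.904×10¹² × (5.912×10⁻⁷ − 3.845×10⁻⁷) = 1.013×10⁶ m²/s².
v = 1007 m/s = 1.007 km/s.

v ≈ 1.01 km/s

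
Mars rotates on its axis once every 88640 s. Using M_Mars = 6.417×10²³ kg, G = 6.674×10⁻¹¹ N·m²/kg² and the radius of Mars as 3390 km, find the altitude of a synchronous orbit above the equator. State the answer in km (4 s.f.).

μ = GM = 6.674×10⁻¹¹ × 6.417×10²³ = 4.283×10¹³ m³/s².
A synchronous orbit has period T, so by Kepler's third law a = (μT²/4π²)^(1/3).
μT²/4π² = 4.283×10¹³ × (8.864×10⁴)² / 39.48 = 8.524×10²¹ m³.
a = 2.043×10⁷ m = 20427 km.
Altitude h = a − R = 20427 − 3390 = 17037 km.

h_sync ≈ 17040 km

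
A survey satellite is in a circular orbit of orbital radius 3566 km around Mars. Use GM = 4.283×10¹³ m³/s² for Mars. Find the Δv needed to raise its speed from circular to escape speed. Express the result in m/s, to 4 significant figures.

r = 3566 km = 3.566×10⁶ m.
Circular speed v_c = √(μ/r) = 3466 m/s.
Escape speed v_esc = √(2μ/r) = √2 × v_c = 4901 m/s.
Δv = v_esc − v_c = 1436 m/s.

Δv ≈ 1436 m/s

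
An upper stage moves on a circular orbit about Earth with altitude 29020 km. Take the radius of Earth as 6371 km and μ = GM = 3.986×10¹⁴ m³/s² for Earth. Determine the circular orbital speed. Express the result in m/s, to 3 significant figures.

v ≈ 3360 m/s

r = 6371 + 29020 = 35391 km = 3.5391×10⁷ m.
For a circular orbit v = √(μ/r) = √(3.986×10¹⁴ / 3.539×10⁷) = √(1.126×10⁷) = 3356 m/s.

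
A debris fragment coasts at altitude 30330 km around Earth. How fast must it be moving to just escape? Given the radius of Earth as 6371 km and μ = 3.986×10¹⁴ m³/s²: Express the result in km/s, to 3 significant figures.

v_esc ≈ 4.66 km/s

r = 6371 + 30330 = 36701 km = 3.6701×10⁷ m.
Escape speed v_esc = √(2μ/r) = √(2 × 3.986×10¹⁴ / 3.670×10⁷) = √(2.172×10⁷) = 4661 m/s.
= 4.661 km/s.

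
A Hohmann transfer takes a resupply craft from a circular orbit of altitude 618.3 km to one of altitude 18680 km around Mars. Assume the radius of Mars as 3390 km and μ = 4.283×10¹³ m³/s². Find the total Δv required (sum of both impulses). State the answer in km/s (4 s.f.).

Δv_total ≈ 1.605 km/s

r₁ = 3390 + 618.3 = 4008.3 km = 4.0083×10⁶ m.
r₂ = 3390 + 18680 = 22070 km = 2.2070×10⁷ m.
Transfer ellipse a_t = (r₁ + r₂)/2 = 1.304×10⁷ m.
At r₁: circular v_c1 = √(μ/r₁) = 3269 m/s; transfer-periapsis v_p = √[μ(2/r₁ − 1/a_t)] = 4253 m/s.
Δv₁ = v_p − v_c1 = 983.9 m/s.
At r₂: circular v_c2 = √(μ/r₂) = 1393 m/s; transfer-apoapsis v_a = √[μ(2/r₂ − 1/a_t)] = 772.4 m/s.
Δv₂ = v_c2 − v_a = 620.7 m/s.
Total Δv = Δv₁ + Δv₂ = 1605 m/s = 1.605 km/s.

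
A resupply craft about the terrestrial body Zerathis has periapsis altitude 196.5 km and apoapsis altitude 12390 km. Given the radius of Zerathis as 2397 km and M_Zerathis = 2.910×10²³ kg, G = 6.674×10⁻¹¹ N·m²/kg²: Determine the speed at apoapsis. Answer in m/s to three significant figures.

v ≈ 626 m/s

μ = GM = 6.674×10⁻¹¹ × 2.910×10²³ = 1.942×10¹³ m³/s².
r_p = 2397 + 196.5 = 2593.5 km = 2.5935×10⁶ m.
r_a = 2397 + 12390 = 14787 km = 1.4787×10⁷ m.
Semi-major axis a = (r_p + r_a)/2 = 8690.2 km = 8.690×10⁶ m.
Vis-viva: v² = μ(2/r − 1/a) = 1.942×10¹³ × (1.353×10⁻⁷ − 1.151×10⁻⁷) = 3.920×10⁵ m²/s².
v = 626.1 m/s.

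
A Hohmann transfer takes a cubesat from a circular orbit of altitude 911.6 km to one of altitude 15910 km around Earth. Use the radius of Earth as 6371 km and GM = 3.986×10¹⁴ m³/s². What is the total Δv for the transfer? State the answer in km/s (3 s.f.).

Δv_total ≈ 2.95 km/s

r₁ = 6371 + 911.6 = 7282.6 km = 7.2826×10⁶ m.
r₂ = 6371 + 15910 = 22281 km = 2.2281×10⁷ m.
Transfer ellipse a_t = (r₁ + r₂)/2 = 1.478×10⁷ m.
At r₁: circular v_c1 = √(μ/r₁) = 7398 m/s; transfer-perigee v_p = √[μ(2/r₁ − 1/a_t)] = 9083 m/s.
Δv₁ = v_p − v_c1 = 1685 m/s.
At r₂: circular v_c2 = √(μ/r₂) = 4230 m/s; transfer-apogee v_a = √[μ(2/r₂ − 1/a_t)] = 2969 m/s.
Δv₂ = v_c2 − v_a = 1261 m/s.
Total Δv = Δv₁ + Δv₂ = 2946 m/s = 2.946 km/s.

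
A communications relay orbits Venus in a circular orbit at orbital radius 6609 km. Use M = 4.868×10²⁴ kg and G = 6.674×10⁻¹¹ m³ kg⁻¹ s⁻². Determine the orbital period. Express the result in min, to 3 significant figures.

T ≈ 98.7 min

μ = GM = 6.674×10⁻¹¹ × 4.868×10²⁴ = 3.249×10¹⁴ m³/s².
r = 6609 km = 6.609×10⁶ m.
Kepler's third law: T = 2π√(r³/μ) = 2π√((6.609×10⁶)³ / 3.249×10¹⁴).
r³/μ = 8.885×10⁵ s², so T = 2π × 9.426×10² = 5.923×10³ s.
Converting: 5.923×10³ s ÷ 60.00 = 98.71 min.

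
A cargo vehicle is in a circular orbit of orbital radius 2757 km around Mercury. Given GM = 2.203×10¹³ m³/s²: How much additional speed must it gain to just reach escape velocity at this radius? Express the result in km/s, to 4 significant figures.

Δv ≈ 1.171 km/s

r = 2757 km = 2.757×10⁶ m.
Circular speed v_c = √(μ/r) = 2827 m/s.
Escape speed v_esc = √(2μ/r) = √2 × v_c = 3998 m/s.
Δv = v_esc − v_c = 1171 m/s = 1.171 km/s.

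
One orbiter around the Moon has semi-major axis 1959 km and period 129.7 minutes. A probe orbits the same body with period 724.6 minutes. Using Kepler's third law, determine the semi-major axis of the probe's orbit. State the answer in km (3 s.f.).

Kepler's third law: a³ ∝ T², so a₂ = a₁ (T₂/T₁)^(2/3).
T₂/T₁ = 5.587, (T₂/T₁)^(2/3) = 3.149.
a₂ = 1959 × 3.149 = 6168 km.

a₂ ≈ 6170 km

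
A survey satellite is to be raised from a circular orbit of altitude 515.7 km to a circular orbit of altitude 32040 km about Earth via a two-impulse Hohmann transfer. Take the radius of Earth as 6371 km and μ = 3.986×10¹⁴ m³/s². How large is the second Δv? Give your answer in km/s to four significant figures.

r₁ = 6371 + 515.7 = 6886.7 km = 6.8867×10⁶ m.
r₂ = 6371 + 32040 = 38411 km = 3.8411×10⁷ m.
Transfer ellipse a_t = (r₁ + r₂)/2 = 2.265×10⁷ m.
At r₁: circular v_c1 = √(μ/r₁) = 7608 m/s; transfer-perigee v_p = √[μ(2/r₁ − 1/a_t)] = 9908 m/s.
At r₂: circular v_c2 = √(μ/r₂) = 3221 m/s; transfer-apogee v_a = √[μ(2/r₂ − 1/a_t)] = 1776 m/s.
Δv₂ = v_c2 − v_a = 1445 m/s.
= 1.445 km/s.

Δv ≈ 1.445 km/s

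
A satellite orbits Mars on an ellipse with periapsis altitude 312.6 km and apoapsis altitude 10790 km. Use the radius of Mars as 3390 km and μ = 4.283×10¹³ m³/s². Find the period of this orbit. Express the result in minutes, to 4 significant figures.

r_p = 3390 + 312.6 = 3702.6 km = 3.7026×10⁶ m.
r_a = 3390 + 10790 = 14180 km = 1.4180×10⁷ m.
Semi-major axis a = (r_p + r_a)/2 = (3702.6 + 14180)/2 = 8941.3 km = 8.941×10⁶ m.
By Kepler's third law T = 2π√(a³/μ) = 2π × 4.085×10³ = 2.567×10⁴ s.
= 427.8 minutes.

T ≈ 427.8 minutes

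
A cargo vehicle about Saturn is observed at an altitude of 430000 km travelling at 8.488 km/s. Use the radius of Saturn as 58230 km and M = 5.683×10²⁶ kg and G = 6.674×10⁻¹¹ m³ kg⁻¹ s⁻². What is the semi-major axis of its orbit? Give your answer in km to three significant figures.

a ≈ 4.55×10⁵ km

μ = GM = 6.674×10⁻¹¹ × 5.683×10²⁶ = 3.793×10¹⁶ m³/s².
r = 58230 + 430000 = 4.8823×10⁵ km = 4.882×10⁸ m.
Vis-viva rearranged: 1/a = 2/r − v²/μ = 4.096×10⁻⁹ − 1.900×10⁻⁹ = 2.197×10⁻⁹ m⁻¹.
a = 4.552×10⁸ m = 4.5519×10⁵ km.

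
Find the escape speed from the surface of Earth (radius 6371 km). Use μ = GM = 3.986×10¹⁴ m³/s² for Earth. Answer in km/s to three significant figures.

v_esc ≈ 11.2 km/s

r = R = 6.371×10⁶ m.
Escape speed v_esc = √(2μ/r) = √(2 × 3.986×10¹⁴ / 6.371×10⁶) = √(1.251×10⁸) = 11190 m/s.
= 11.19 km/s.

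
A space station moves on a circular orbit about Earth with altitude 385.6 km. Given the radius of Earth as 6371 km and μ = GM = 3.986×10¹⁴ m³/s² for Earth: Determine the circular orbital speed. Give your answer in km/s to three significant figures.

v ≈ 7.68 km/s

r = 6371 + 385.6 = 6756.6 km = 6.7566×10⁶ m.
For a circular orbit v = √(μ/r) = √(3.986×10¹⁴ / 6.757×10⁶) = √(5.899×10⁷) = 7681 m/s.
That is 7.681 km/s.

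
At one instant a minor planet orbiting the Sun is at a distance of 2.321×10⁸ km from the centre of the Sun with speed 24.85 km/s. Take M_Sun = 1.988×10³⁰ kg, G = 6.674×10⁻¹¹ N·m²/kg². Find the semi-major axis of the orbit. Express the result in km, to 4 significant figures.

a ≈ 2.524×10⁸ km

μ = GM = 6.674×10⁻¹¹ × 1.988×10³⁰ = 1.327×10²⁰ m³/s².
r = 2.321×10¹¹ m.
Specific orbital energy ε = v²/2 − μ/r = (24850)²/2 − 1.327×10²⁰/2.321×10¹¹ = -2.629×10⁸ J/kg.
Since ε = −μ/(2a), a = −μ/(2ε) = 2.524×10¹¹ m = 2.5235×10⁸ km.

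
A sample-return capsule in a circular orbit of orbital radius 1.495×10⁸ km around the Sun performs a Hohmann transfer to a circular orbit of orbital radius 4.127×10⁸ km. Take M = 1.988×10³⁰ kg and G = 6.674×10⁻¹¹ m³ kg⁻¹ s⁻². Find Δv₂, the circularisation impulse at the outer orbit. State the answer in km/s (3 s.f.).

Δv ≈ 4.85 km/s

μ = GM = 6.674×10⁻¹¹ × 1.988×10³⁰ = 1.327×10²⁰ m³/s².
r₁ = 1.495×10⁸ km = 1.495×10¹¹ m.
r₂ = 4.127×10⁸ km = 4.127×10¹¹ m.
Transfer ellipse a_t = (r₁ + r₂)/2 = 2.811×10¹¹ m.
At r₁: circular v_c1 = √(μ/r₁) = 29790 m/s; transfer-perihelion v_p = √[μ(2/r₁ − 1/a_t)] = 36100 m/s.
At r₂: circular v_c2 = √(μ/r₂) = 17930 m/s; transfer-aphelion v_a = √[μ(2/r₂ − 1/a_t)] = 13080 m/s.
Δv₂ = v_c2 − v_a = 4854 m/s.
= 4.854 km/s.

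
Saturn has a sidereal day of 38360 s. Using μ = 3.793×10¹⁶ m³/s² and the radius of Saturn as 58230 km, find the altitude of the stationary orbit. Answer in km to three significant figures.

h_sync ≈ 54000 km

A synchronous orbit has period T, so by Kepler's third law a = (μT²/4π²)^(1/3).
μT²/4π² = 3.793×10¹⁶ × (3.836×10⁴)² / 39.48 = 1.414×10²⁴ m³.
a = 1.122×10⁸ m = 1.1223×10⁵ km.
Altitude h = a − R = 1.1223×10⁵ − 58230 = 54005 km.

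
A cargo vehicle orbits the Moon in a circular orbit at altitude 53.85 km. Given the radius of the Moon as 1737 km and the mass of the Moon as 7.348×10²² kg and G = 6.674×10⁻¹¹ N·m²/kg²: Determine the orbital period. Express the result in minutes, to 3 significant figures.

T ≈ 113 minutes

μ = GM = 6.674×10⁻¹¹ × 7.348×10²² = 4.904×10¹² m³/s².
r = 1737 + 53.85 = 1790.8 km = 1.7908×10⁶ m.
Kepler's third law: T = 2π√(r³/μ) = 2π√((1.791×10⁶)³ / 4.904×10¹²).
r³/μ = 1.171×10⁶ s², so T = 2π × 1.082×10³ = 6.800×10³ s.
Converting: 6.800×10³ s ÷ 60.00 = 113.3 minutes.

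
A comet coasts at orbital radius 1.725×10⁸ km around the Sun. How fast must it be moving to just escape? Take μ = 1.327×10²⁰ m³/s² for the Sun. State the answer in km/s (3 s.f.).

v_esc ≈ 39.2 km/s

r = 1.725×10⁸ km = 1.725×10¹¹ m.
Escape speed v_esc = √(2μ/r) = √(2 × 1.327×10²⁰ / 1.725×10¹¹) = √(1.539×10⁹) = 39220 m/s.
= 39.22 km/s.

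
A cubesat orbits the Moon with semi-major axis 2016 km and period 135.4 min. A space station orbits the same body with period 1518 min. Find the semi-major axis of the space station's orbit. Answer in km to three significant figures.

a₂ ≈ 10100 km

Kepler's third law: a³ ∝ T², so a₂ = a₁ (T₂/T₁)^(2/3).
T₂/T₁ = 11.21, (T₂/T₁)^(2/3) = 5.009.
a₂ = 2016 × 5.009 = 10100 km.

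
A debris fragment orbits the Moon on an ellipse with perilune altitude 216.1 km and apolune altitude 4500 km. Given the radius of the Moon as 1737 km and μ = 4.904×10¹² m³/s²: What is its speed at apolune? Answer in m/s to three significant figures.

r_p = 1737 + 216.1 = 1953.1 km = 1.9531×10⁶ m.
r_a = 1737 + 4500 = 6237.0 km = 6.2370×10⁶ m.
Semi-major axis a = (r_p + r_a)/2 = 4095.1 km = 4.095×10⁶ m.
Vis-viva: v² = μ(2/r − 1/a) = 4.904×10¹² × (3.207×10⁻⁷ − 2.442×10⁻⁷) = 3.750×10⁵ m²/s².
v = 612.4 m/s.

v ≈ 612 m/s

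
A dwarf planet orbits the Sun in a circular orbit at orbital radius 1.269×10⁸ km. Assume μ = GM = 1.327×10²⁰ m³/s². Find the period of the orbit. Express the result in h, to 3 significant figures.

r = 1.269×10⁸ km = 1.269×10¹¹ m.
Kepler's third law: T = 2π√(r³/μ) = 2π√((1.269×10¹¹)³ / 1.327×10²⁰).
r³/μ = 1.540×10¹³ s², so T = 2π × 3.924×10⁶ = 2.466×10⁷ s.
Converting: 2.466×10⁷ s ÷ 3600 = 6849 h.

T ≈ 6850 h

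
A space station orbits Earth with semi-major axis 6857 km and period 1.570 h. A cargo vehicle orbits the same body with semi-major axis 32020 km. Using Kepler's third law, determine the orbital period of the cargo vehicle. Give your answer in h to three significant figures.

T₂ ≈ 15.8 h

Kepler's third law: T² ∝ a³, so T₂ = T₁ (a₂/a₁)^(3/2).
a₂/a₁ = 4.670, (a₂/a₁)^(3/2) = 10.09.
T₂ = 1.570 × 10.09 = 15.84 h.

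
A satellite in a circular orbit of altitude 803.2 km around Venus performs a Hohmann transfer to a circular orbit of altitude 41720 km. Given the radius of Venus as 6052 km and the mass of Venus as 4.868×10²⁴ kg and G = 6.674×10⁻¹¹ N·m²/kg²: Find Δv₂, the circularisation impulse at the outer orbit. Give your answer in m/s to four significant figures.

Δv ≈ 1301 m/s

μ = GM = 6.674×10⁻¹¹ × 4.868×10²⁴ = 3.249×10¹⁴ m³/s².
r₁ = 6052 + 803.2 = 6855.2 km = 6.8552×10⁶ m.
r₂ = 6052 + 41720 = 47772 km = 4.7772×10⁷ m.
Transfer ellipse a_t = (r₁ + r₂)/2 = 2.731×10⁷ m.
At r₁: circular v_c1 = √(μ/r₁) = 6884 m/s; transfer-periapsis v_p = √[μ(2/r₁ − 1/a_t)] = 9104 m/s.
At r₂: circular v_c2 = √(μ/r₂) = 2608 m/s; transfer-apoapsis v_a = √[μ(2/r₂ − 1/a_t)] = 1306 m/s.
Δv₂ = v_c2 − v_a = 1301 m/s.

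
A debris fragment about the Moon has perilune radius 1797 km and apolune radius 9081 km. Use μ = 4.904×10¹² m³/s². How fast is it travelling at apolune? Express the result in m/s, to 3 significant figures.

v ≈ 422 m/s

Semi-major axis a = (r_p + r_a)/2 = 5439.0 km = 5.439×10⁶ m.
Vis-viva: v² = μ(2/r − 1/a) = 4.904×10¹² × (2.202×10⁻⁷ − 1.839×10⁻⁷) = 1.784×10⁵ m²/s².
v = 422.4 m/s.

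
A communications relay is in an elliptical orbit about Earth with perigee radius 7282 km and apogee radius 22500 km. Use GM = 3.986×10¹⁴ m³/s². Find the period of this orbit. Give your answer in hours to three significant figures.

Semi-major axis a = (r_p + r_a)/2 = (7282.0 + 22500)/2 = 14891 km = 1.489×10⁷ m.
By Kepler's third law T = 2π√(a³/μ) = 2π × 2.878×10³ = 1.808×10⁴ s.
= 5.023 hours.

T ≈ 5.02 hours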